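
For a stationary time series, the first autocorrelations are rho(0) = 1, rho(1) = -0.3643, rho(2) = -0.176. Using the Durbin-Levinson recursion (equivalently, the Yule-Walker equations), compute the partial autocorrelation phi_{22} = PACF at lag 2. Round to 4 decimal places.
\phi_{22} = -0.3560

The PACF at lag k is phi_{kk}, the last component of the solution
to the Yule-Walker system G_k phi = r_k where
  (G_k)_{ij} = rho(|i - j|), (r_k)_i = rho(i), i,j = 1..k.
Equivalently, Durbin-Levinson gives phi_{kk} iteratively:
  phi_{11} = rho(1)
  phi_{kk} = [rho(k) - sum_{j=1..k-1} phi_{k-1,j} rho(k-j)]
            / [1 - sum_{j=1..k-1} phi_{k-1,j} rho(j)],
  phi_{k,j} = phi_{k-1,j} - phi_{kk} phi_{k-1,k-j},  j = 1..k-1.
Step k = 1:
  phi_11 = rho(1) = -0.3643.
Step k = 2:
  phi_22 = [rho(2) - phi_11 rho(1)] / [1 - phi_11 rho(1)] = [-0.176 - (-0.3643)(-0.3643)] / [1 - (-0.3643)(-0.3643)]
         = -0.30871449 / 0.86728551 = -0.356.
Therefore phi_{22} = -0.3560.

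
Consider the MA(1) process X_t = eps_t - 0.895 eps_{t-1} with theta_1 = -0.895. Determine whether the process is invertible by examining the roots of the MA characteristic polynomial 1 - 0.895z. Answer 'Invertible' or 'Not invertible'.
\text{Invertible}

The MA(q) characteristic polynomial is P(z) = 1 - 0.895z.
Invertibility requires all roots to lie outside the unit circle, i.e. |z| > 1 for every root.
This is linear in z: 1 + (-0.895) z = 0  =>  z = -1/(-0.895) = 1.117318,  |z| = 1.117318.
Moduli of all roots: 1.1173.
All moduli strictly greater than 1? Yes.
Verdict: Invertible.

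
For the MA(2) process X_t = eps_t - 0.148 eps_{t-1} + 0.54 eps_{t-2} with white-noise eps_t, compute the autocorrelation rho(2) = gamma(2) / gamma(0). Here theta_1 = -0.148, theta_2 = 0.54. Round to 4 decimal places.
\rho(2) = 0.4111

For an MA(q) process with theta_0 = 1, the autocovariance is
  gamma(k) = sigma^2 * sum_{i=0..q-k} theta_i * theta_{i+k},
and rho(k) = gamma(k) / gamma(0). Sigma^2 cancels.
  numerator   = (1)*(0.54) = 0.54.
  denominator = (1)^2 + (-0.148)^2 + (0.54)^2 = 1.313504.
  rho(2) = 0.54 / 1.313504 = 0.4111.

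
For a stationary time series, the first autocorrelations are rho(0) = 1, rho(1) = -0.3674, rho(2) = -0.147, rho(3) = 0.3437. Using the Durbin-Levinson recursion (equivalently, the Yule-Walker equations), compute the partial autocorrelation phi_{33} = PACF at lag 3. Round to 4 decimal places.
\phi_{33} = 0.1970

The PACF at lag k is phi_{kk}, the last component of the solution
to the Yule-Walker system G_k phi = r_k where
  (G_k)_{ij} = rho(|i - j|), (r_k)_i = rho(i), i,j = 1..k.
Equivalently, Durbin-Levinson gives phi_{kk} iteratively:
  phi_{11} = rho(1)
  phi_{kk} = [rho(k) - sum_{j=1..k-1} phi_{k-1,j} rho(k-j)]
            / [1 - sum_{j=1..k-1} phi_{k-1,j} rho(j)],
  phi_{k,j} = phi_{k-1,j} - phi_{kk} phi_{k-1,k-j},  j = 1..k-1.
Step k = 1:
  phi_11 = rho(1) = -0.3674.
Step k = 2:
  phi_22 = [rho(2) - phi_11 rho(1)] / [1 - phi_11 rho(1)] = [-0.147 - (-0.3674)(-0.3674)] / [1 - (-0.3674)(-0.3674)]
         = -0.28198276 / 0.86501724 = -0.325985.
  Update: phi_21 = phi_11 - phi_22 phi_11 = -0.3674 - (-0.325985)(-0.3674) = -0.487167.
Step k = 3:
  phi_33 = [rho(3) - phi_21 rho(2) - phi_22 rho(1)] / [1 - phi_21 rho(1) - phi_22 rho(2)]
    numerator   = 0.3437 - (-0.487167)(-0.147) - (-0.325985)(-0.3674) = 0.15231952
    denominator = 1 - (-0.487167)(-0.3674) - (-0.325985)(-0.147) = 0.77309505
  phi_33 = 0.15231952 / 0.77309505 = 0.197.
Therefore phi_{33} = 0.1970.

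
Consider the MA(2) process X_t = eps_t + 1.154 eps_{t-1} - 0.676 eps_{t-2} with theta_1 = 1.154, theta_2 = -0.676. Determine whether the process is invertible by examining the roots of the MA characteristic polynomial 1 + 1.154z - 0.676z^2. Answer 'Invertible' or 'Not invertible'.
\text{Not invertible}

The MA(q) characteristic polynomial is P(z) = 1 + 1.154z - 0.676z^2.
Invertibility requires all roots to lie outside the unit circle, i.e. |z| > 1 for every root.
Set 1 + (1.154) z + (-0.676) z^2 = 0, i.e. a z^2 + b z + c = 0 with a = -0.676, b = 1.154, c = 1.
Discriminant D = b^2 - 4ac = (1.154)^2 - 4*(-0.676)*1 = 1.331716 - (-2.704) = 4.035716.
D >= 0, so the roots are real: z = (-b +/- sqrt(D)) / (2a) = (-1.154 +/- 2.008909) / (-1.352).
  z_1 = (-1.154 + 2.008909) / (-1.352) = -0.6323,   |z_1| = 0.6323.
  z_2 = (-1.154 - 2.008909) / (-1.352) = 2.3394,   |z_2| = 2.3394.
Moduli of all roots: 0.6323, 2.3394.
All moduli strictly greater than 1? No.
Verdict: Not invertible.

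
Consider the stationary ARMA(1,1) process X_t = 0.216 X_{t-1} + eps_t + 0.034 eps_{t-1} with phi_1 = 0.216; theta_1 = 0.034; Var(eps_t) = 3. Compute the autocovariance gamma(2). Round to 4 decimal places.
\gamma(2) = 0.1712

Multiply the model equation by X_{t-k} and take expectations. With theta_0 = psi_0 = 1 and psi_j the MA(infinity) weights, this gives
  gamma(k) - sum_i phi_i gamma(k-i) = c_k,
  c_k = sigma^2 * sum_{j=k..q} theta_j psi_{j-k}   (c_k = 0 for k > q),
using gamma(-m) = gamma(m).
psi-weights needed (psi_j = theta_j + sum_i phi_i psi_{j-i}):
  psi_1 = theta_1 + phi_1 = 0.034 + (0.216) = 0.25
Right-hand sides:
  c_0 = sigma^2 (1 + theta_1 psi_1) = 3 * (1 + (0.034)(0.25)) = 3 * 1.0085 = 3.0255
  c_1 = sigma^2 theta_1 = 3 * (0.034) = 0.102
  c_2 = 0
Equations for k = 0 and k = 1 (AR order 1):
  gamma(0) = phi_1 gamma(1) + c_0
  gamma(1) = phi_1 gamma(0) + c_1
Substituting the second into the first: gamma(0) (1 - phi_1^2) = c_0 + phi_1 c_1, so
  gamma(0) = (c_0 + phi_1 c_1) / (1 - phi_1^2) = (3.0255 + (0.216)(0.102)) / (1 - (0.216)^2) = 3.047532 / 0.953344 = 3.196676.
  gamma(1) = phi_1 gamma(0) + c_1 = (0.216)(3.196676) + (0.102) = 0.792482.
For k = 2 (> q): gamma(2) = phi_1 gamma(1) = (0.216)(0.792482) = 0.171176.
Therefore gamma(2) = 0.1712 (to 4 decimal places).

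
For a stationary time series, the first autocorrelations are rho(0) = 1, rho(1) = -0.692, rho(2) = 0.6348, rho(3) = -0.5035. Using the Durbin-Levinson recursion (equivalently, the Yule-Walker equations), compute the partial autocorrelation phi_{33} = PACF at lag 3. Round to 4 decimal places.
\phi_{33} = 0.0240

The PACF at lag k is phi_{kk}, the last component of the solution
to the Yule-Walker system G_k phi = r_k where
  (G_k)_{ij} = rho(|i - j|), (r_k)_i = rho(i), i,j = 1..k.
Equivalently, Durbin-Levinson gives phi_{kk} iteratively:
  phi_{11} = rho(1)
  phi_{kk} = [rho(k) - sum_{j=1..k-1} phi_{k-1,j} rho(k-j)]
            / [1 - sum_{j=1..k-1} phi_{k-1,j} rho(j)],
  phi_{k,j} = phi_{k-1,j} - phi_{kk} phi_{k-1,k-j},  j = 1..k-1.
Step k = 1:
  phi_11 = rho(1) = -0.692.
Step k = 2:
  phi_22 = [rho(2) - phi_11 rho(1)] / [1 - phi_11 rho(1)] = [0.6348 - (-0.692)(-0.692)] / [1 - (-0.692)(-0.692)]
         = 0.155936 / 0.521136 = 0.299223.
  Update: phi_21 = phi_11 - phi_22 phi_11 = -0.692 - (0.299223)(-0.692) = -0.484938.
Step k = 3:
  phi_33 = [rho(3) - phi_21 rho(2) - phi_22 rho(1)] / [1 - phi_21 rho(1) - phi_22 rho(2)]
    numerator   = -0.5035 - (-0.484938)(0.6348) - (0.299223)(-0.692) = 0.01140082
    denominator = 1 - (-0.484938)(-0.692) - (0.299223)(0.6348) = 0.47447633
  phi_33 = 0.01140082 / 0.47447633 = 0.024.
Therefore phi_{33} = 0.0240.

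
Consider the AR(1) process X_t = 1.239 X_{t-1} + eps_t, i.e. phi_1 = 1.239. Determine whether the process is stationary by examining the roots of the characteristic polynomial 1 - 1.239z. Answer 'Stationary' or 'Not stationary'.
\text{Not stationary}

The AR(p) characteristic polynomial is P(z) = 1 - 1.239z.
Stationarity requires all roots to lie outside the unit circle, i.e. |z| > 1 for every root.
This is linear in z: 1 + (-1.239) z = 0  =>  z = -1/(-1.239) = 0.807103,  |z| = 0.807103.
Moduli of all roots: 0.8071.
All moduli strictly greater than 1? No.
Verdict: Not stationary.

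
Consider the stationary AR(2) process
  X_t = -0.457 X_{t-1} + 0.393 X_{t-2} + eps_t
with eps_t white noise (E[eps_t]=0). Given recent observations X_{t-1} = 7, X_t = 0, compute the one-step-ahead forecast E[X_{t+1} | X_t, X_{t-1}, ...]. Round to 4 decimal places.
E[X_{t+1} \mid \mathcal F_t] = 2.7510

For an AR(p) model X_t = c + sum_i phi_i X_{t-i} + eps_t, the
one-step-ahead conditional mean is
  E[X_{t+1} | X_t, ...] = c + sum_i phi_i X_{t+1-i}.
Substitute known values:
  E[X_{t+1} | ...] = (-0.457) * (0) + (0.393) * (7)
                   = 2.7510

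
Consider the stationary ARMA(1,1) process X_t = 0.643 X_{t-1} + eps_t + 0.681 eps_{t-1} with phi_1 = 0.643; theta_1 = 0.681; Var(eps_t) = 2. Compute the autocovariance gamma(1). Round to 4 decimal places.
\gamma(1) = 6.4914

Multiply the model equation by X_{t-k} and take expectations. With theta_0 = psi_0 = 1 and psi_j the MA(infinity) weights, this gives
  gamma(k) - sum_i phi_i gamma(k-i) = c_k,
  c_k = sigma^2 * sum_{j=k..q} theta_j psi_{j-k}   (c_k = 0 for k > q),
using gamma(-m) = gamma(m).
psi-weights needed (psi_j = theta_j + sum_i phi_i psi_{j-i}):
  psi_1 = theta_1 + phi_1 = 0.681 + (0.643) = 1.324
Right-hand sides:
  c_0 = sigma^2 (1 + theta_1 psi_1) = 2 * (1 + (0.681)(1.324)) = 2 * 1.901644 = 3.803288
  c_1 = sigma^2 theta_1 = 2 * (0.681) = 1.362
  c_2 = 0
Equations for k = 0 and k = 1 (AR order 1):
  gamma(0) = phi_1 gamma(1) + c_0
  gamma(1) = phi_1 gamma(0) + c_1
Substituting the second into the first: gamma(0) (1 - phi_1^2) = c_0 + phi_1 c_1, so
  gamma(0) = (c_0 + phi_1 c_1) / (1 - phi_1^2) = (3.803288 + (0.643)(1.362)) / (1 - (0.643)^2) = 4.679054 / 0.586551 = 7.977233.
  gamma(1) = phi_1 gamma(0) + c_1 = (0.643)(7.977233) + (1.362) = 6.491361.
Therefore gamma(1) = 6.4914 (to 4 decimal places).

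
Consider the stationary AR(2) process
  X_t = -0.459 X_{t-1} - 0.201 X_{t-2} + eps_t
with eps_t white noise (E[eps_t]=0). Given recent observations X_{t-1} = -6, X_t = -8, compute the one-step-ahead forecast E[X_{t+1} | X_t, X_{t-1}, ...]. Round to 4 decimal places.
E[X_{t+1} \mid \mathcal F_t] = 4.8780

For an AR(p) model X_t = c + sum_i phi_i X_{t-i} + eps_t, the
one-step-ahead conditional mean is
  E[X_{t+1} | X_t, ...] = c + sum_i phi_i X_{t+1-i}.
Substitute known values:
  E[X_{t+1} | ...] = (-0.459) * (-8) + (-0.201) * (-6)
                   = 4.8780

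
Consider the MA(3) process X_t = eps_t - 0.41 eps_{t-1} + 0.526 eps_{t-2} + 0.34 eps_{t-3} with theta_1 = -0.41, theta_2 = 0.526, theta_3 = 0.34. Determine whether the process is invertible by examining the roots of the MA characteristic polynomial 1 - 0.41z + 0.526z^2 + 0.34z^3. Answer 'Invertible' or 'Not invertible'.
\text{Invertible}

The MA(q) characteristic polynomial is P(z) = 1 - 0.41z + 0.526z^2 + 0.34z^3.
Invertibility requires all roots to lie outside the unit circle, i.e. |z| > 1 for every root.
Degree 3: look for a simple real root z0 first, then factor out (1 - z/z0) and solve the remaining quadratic.
Testing z0 = -2.5: P(-2.5) = 1 + (-0.41)(-2.5) + (0.526)(-2.5)^2 + (0.34)(-2.5)^3
  = 1 + (1.025) + (3.2875) + (-5.3125) = 0.  So z_0 = -2.5 is a root, |z_0| = 2.5.
Divide out the factor (1 + 0.4 z) = (1 - z/z0) (since 1/z0 = -0.4):
  P(z) = (1 + 0.4 z)(1 + (-0.81) z + (0.85) z^2)
  [check: z-coef -0.81 - (-0.4) = -0.41; z^2-coef 0.85 - (-0.4)(-0.81) = 0.526; z^3-coef -(-0.4)(0.85) = 0.34.]
Remaining roots from the quadratic factor 1 + (-0.81) z + (0.85) z^2:
  Set 1 + (-0.81) z + (0.85) z^2 = 0, i.e. a z^2 + b z + c = 0 with a = 0.85, b = -0.81, c = 1.
  Discriminant D = b^2 - 4ac = (-0.81)^2 - 4*(0.85)*1 = 0.6561 - (3.4) = -2.7439.
  D < 0, so the roots are the complex-conjugate pair z = (-b +/- i sqrt(-D)) / (2a) = 0.4765 +/- 0.9744i.
  For a conjugate pair |z|^2 = z * conj(z) = (product of roots) = c/a = 1/(0.85) = 1.176471, so |z| = sqrt(1.176471) = 1.0847 for both roots.
Moduli of all roots: 2.5000, 1.0847, 1.0847.
All moduli strictly greater than 1? Yes.
Verdict: Invertible.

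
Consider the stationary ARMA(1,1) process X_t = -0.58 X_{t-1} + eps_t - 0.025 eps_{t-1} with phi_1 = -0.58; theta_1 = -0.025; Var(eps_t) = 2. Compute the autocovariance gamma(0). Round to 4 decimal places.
\gamma(0) = 3.1031

Multiply the model equation by X_{t-k} and take expectations. With theta_0 = psi_0 = 1 and psi_j the MA(infinity) weights, this gives
  gamma(k) - sum_i phi_i gamma(k-i) = c_k,
  c_k = sigma^2 * sum_{j=k..q} theta_j psi_{j-k}   (c_k = 0 for k > q),
using gamma(-m) = gamma(m).
psi-weights needed (psi_j = theta_j + sum_i phi_i psi_{j-i}):
  psi_1 = theta_1 + phi_1 = -0.025 + (-0.58) = -0.605
Right-hand sides:
  c_0 = sigma^2 (1 + theta_1 psi_1) = 2 * (1 + (-0.025)(-0.605)) = 2 * 1.015125 = 2.03025
  c_1 = sigma^2 theta_1 = 2 * (-0.025) = -0.05
  c_2 = 0
Equations for k = 0 and k = 1 (AR order 1):
  gamma(0) = phi_1 gamma(1) + c_0
  gamma(1) = phi_1 gamma(0) + c_1
Substituting the second into the first: gamma(0) (1 - phi_1^2) = c_0 + phi_1 c_1, so
  gamma(0) = (c_0 + phi_1 c_1) / (1 - phi_1^2) = (2.03025 + (-0.58)(-0.05)) / (1 - (-0.58)^2) = 2.05925 / 0.6636 = 3.103149.
Therefore gamma(0) = 3.1031 (to 4 decimal places).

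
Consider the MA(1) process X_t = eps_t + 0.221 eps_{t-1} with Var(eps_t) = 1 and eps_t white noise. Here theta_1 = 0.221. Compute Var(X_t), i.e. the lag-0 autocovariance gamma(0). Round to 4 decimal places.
\gamma(0) = 1.0488

For an MA(q) process X_t = eps_t + sum_i theta_i eps_{t-i} with
Var(eps_t) = sigma^2, the variance is
  gamma(0) = sigma^2 * (1 + sum_i theta_i^2).
  sum_i theta_i^2 = (0.221)^2 = 0.048841.
  gamma(0) = 1 * (1 + 0.048841) = 1 * 1.048841 = 1.048841, which rounds to 1.0488.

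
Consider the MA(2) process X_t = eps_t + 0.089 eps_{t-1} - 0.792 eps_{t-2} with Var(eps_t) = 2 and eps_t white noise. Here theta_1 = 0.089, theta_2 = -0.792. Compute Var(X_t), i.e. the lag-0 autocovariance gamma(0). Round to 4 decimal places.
\gamma(0) = 3.2704

For an MA(q) process X_t = eps_t + sum_i theta_i eps_{t-i} with
Var(eps_t) = sigma^2, the variance is
  gamma(0) = sigma^2 * (1 + sum_i theta_i^2).
  sum_i theta_i^2 = (0.089)^2 + (-0.792)^2 = 0.007921 + 0.627264 = 0.635185.
  gamma(0) = 2 * (1 + 0.635185) = 2 * 1.635185 = 3.27037, which rounds to 3.2704.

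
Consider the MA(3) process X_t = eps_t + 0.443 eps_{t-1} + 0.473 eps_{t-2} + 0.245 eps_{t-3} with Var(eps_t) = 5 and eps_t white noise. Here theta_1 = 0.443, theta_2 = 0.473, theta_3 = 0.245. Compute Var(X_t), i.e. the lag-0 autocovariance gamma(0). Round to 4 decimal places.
\gamma(0) = 7.4000

For an MA(q) process X_t = eps_t + sum_i theta_i eps_{t-i} with
Var(eps_t) = sigma^2, the variance is
  gamma(0) = sigma^2 * (1 + sum_i theta_i^2).
  sum_i theta_i^2 = (0.443)^2 + (0.473)^2 + (0.245)^2 = 0.196249 + 0.223729 + 0.060025 = 0.480003.
  gamma(0) = 5 * (1 + 0.480003) = 5 * 1.480003 = 7.400015, which rounds to 7.4000.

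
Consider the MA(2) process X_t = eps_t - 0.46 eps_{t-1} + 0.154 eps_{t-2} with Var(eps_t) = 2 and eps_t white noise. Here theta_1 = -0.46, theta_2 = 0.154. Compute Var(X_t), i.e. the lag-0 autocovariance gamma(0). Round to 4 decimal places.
\gamma(0) = 2.4706

For an MA(q) process X_t = eps_t + sum_i theta_i eps_{t-i} with
Var(eps_t) = sigma^2, the variance is
  gamma(0) = sigma^2 * (1 + sum_i theta_i^2).
  sum_i theta_i^2 = (-0.46)^2 + (0.154)^2 = 0.2116 + 0.023716 = 0.235316.
  gamma(0) = 2 * (1 + 0.235316) = 2 * 1.235316 = 2.470632, which rounds to 2.4706.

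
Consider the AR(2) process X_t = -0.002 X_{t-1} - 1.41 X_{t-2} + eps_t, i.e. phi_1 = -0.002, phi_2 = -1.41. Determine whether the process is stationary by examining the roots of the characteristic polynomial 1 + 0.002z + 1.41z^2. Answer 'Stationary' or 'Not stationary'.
\text{Not stationary}

The AR(p) characteristic polynomial is P(z) = 1 + 0.002z + 1.41z^2.
Stationarity requires all roots to lie outside the unit circle, i.e. |z| > 1 for every root.
Set 1 + (0.002) z + (1.41) z^2 = 0, i.e. a z^2 + b z + c = 0 with a = 1.41, b = 0.002, c = 1.
Discriminant D = b^2 - 4ac = (0.002)^2 - 4*(1.41)*1 = 0.000004 - (5.64) = -5.639996.
D < 0, so the roots are the complex-conjugate pair z = (-b +/- i sqrt(-D)) / (2a) = -0.0007 +/- 0.8422i.
For a conjugate pair |z|^2 = z * conj(z) = (product of roots) = c/a = 1/(1.41) = 0.70922, so |z| = sqrt(0.70922) = 0.8422 for both roots.
Moduli of all roots: 0.8422, 0.8422.
All moduli strictly greater than 1? No.
Verdict: Not stationary.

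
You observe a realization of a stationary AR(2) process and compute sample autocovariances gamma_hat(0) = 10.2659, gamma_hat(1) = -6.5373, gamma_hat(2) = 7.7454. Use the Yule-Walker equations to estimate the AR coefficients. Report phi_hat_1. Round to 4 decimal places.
\hat\phi_{1} = -0.2630

The Yule-Walker equations for an AR(p) process read, in matrix form,
  Gamma_p phi = r_p,   with   (Gamma_p)_{ij} = gamma(|i - j|),
                       (r_p)_i = gamma(i),   i,j = 1..p.
Substitute the sample gammas (Toeplitz matrix and right-hand side of size 2):
  Gamma_p = [[10.2659, -6.5373], [-6.5373, 10.2659]]
  r_p     = [-6.5373, 7.7454]
Written out:
  10.2659 phi_1 - 6.5373 phi_2 = -6.5373
  -6.5373 phi_1 + 10.2659 phi_2 = 7.7454
Solve by Cramer's rule:
  det = gamma(0)^2 - gamma(1)^2 = (10.2659)^2 - (-6.5373)^2 = 105.38870281 - 42.73629129 = 62.65241152
  phi_hat_1 = [gamma(1) gamma(0) - gamma(1) gamma(2)] / det = [(-6.5373)(10.2659) - (-6.5373)(7.7454)] / 62.65241152 = -16.47726465 / 62.65241152 = -0.263
  phi_hat_2 = [gamma(0) gamma(2) - gamma(1)^2] / det = [(10.2659)(7.7454) - (-6.5373)^2] / 62.65241152 = 36.77721057 / 62.65241152 = 0.587
So phi_hat = [-0.2630, 0.5870].
Therefore phi_hat_1 = -0.2630.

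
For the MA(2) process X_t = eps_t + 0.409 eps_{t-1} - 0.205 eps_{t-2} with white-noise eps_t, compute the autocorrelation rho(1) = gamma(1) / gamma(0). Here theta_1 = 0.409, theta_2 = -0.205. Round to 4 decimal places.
\rho(1) = 0.2689

For an MA(q) process with theta_0 = 1, the autocovariance is
  gamma(k) = sigma^2 * sum_{i=0..q-k} theta_i * theta_{i+k},
and rho(k) = gamma(k) / gamma(0). Sigma^2 cancels.
  numerator   = (1)*(0.409) + (0.409)*(-0.205) = 0.325155.
  denominator = (1)^2 + (0.409)^2 + (-0.205)^2 = 1.209306.
  rho(1) = 0.325155 / 1.209306 = 0.2689.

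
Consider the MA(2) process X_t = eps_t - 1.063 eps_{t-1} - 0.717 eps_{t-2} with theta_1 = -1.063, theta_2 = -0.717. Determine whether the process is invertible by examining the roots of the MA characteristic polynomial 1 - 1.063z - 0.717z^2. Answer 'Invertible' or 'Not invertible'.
\text{Not invertible}

The MA(q) characteristic polynomial is P(z) = 1 - 1.063z - 0.717z^2.
Invertibility requires all roots to lie outside the unit circle, i.e. |z| > 1 for every root.
Set 1 + (-1.063) z + (-0.717) z^2 = 0, i.e. a z^2 + b z + c = 0 with a = -0.717, b = -1.063, c = 1.
Discriminant D = b^2 - 4ac = (-1.063)^2 - 4*(-0.717)*1 = 1.129969 - (-2.868) = 3.997969.
D >= 0, so the roots are real: z = (-b +/- sqrt(D)) / (2a) = (1.063 +/- 1.999492) / (-1.434).
  z_1 = (1.063 + 1.999492) / (-1.434) = -2.1356,   |z_1| = 2.1356.
  z_2 = (1.063 - 1.999492) / (-1.434) = 0.6531,   |z_2| = 0.6531.
Moduli of all roots: 2.1356, 0.6531.
All moduli strictly greater than 1? No.
Verdict: Not invertible.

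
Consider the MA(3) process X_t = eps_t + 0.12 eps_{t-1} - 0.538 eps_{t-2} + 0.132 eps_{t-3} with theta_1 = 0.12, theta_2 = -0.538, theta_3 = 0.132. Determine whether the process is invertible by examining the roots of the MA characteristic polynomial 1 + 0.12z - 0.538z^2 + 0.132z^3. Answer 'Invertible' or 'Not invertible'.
\text{Invertible}

The MA(q) characteristic polynomial is P(z) = 1 + 0.12z - 0.538z^2 + 0.132z^3.
Invertibility requires all roots to lie outside the unit circle, i.e. |z| > 1 for every root.
Degree 3: look for a simple real root z0 first, then factor out (1 - z/z0) and solve the remaining quadratic.
Testing z0 = 2.5: P(2.5) = 1 + (0.12)(2.5) + (-0.538)(2.5)^2 + (0.132)(2.5)^3
  = 1 + (0.3) + (-3.3625) + (2.0625) = 0.  So z_0 = 2.5 is a root, |z_0| = 2.5.
Divide out the factor (1 - 0.4 z) = (1 - z/z0) (since 1/z0 = 0.4):
  P(z) = (1 - 0.4 z)(1 + (0.52) z + (-0.33) z^2)
  [check: z-coef 0.52 - (0.4) = 0.12; z^2-coef -0.33 - (0.4)(0.52) = -0.538; z^3-coef -(0.4)(-0.33) = 0.132.]
Remaining roots from the quadratic factor 1 + (0.52) z + (-0.33) z^2:
  Set 1 + (0.52) z + (-0.33) z^2 = 0, i.e. a z^2 + b z + c = 0 with a = -0.33, b = 0.52, c = 1.
  Discriminant D = b^2 - 4ac = (0.52)^2 - 4*(-0.33)*1 = 0.2704 - (-1.32) = 1.5904.
  D >= 0, so the roots are real: z = (-b +/- sqrt(D)) / (2a) = (-0.52 +/- 1.261111) / (-0.66).
    z_1 = (-0.52 + 1.261111) / (-0.66) = -1.1229,   |z_1| = 1.1229.
    z_2 = (-0.52 - 1.261111) / (-0.66) = 2.6987,   |z_2| = 2.6987.
Moduli of all roots: 2.5000, 1.1229, 2.6987.
All moduli strictly greater than 1? Yes.
Verdict: Invertible.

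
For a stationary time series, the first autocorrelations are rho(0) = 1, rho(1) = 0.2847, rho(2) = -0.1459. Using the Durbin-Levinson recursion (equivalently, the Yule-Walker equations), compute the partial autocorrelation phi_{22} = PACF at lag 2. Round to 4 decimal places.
\phi_{22} = -0.2470

The PACF at lag k is phi_{kk}, the last component of the solution
to the Yule-Walker system G_k phi = r_k where
  (G_k)_{ij} = rho(|i - j|), (r_k)_i = rho(i), i,j = 1..k.
Equivalently, Durbin-Levinson gives phi_{kk} iteratively:
  phi_{11} = rho(1)
  phi_{kk} = [rho(k) - sum_{j=1..k-1} phi_{k-1,j} rho(k-j)]
            / [1 - sum_{j=1..k-1} phi_{k-1,j} rho(j)],
  phi_{k,j} = phi_{k-1,j} - phi_{kk} phi_{k-1,k-j},  j = 1..k-1.
Step k = 1:
  phi_11 = rho(1) = 0.2847.
Step k = 2:
  phi_22 = [rho(2) - phi_11 rho(1)] / [1 - phi_11 rho(1)] = [-0.1459 - (0.2847)(0.2847)] / [1 - (0.2847)(0.2847)]
         = -0.22695409 / 0.91894591 = -0.247.
Therefore phi_{22} = -0.2470.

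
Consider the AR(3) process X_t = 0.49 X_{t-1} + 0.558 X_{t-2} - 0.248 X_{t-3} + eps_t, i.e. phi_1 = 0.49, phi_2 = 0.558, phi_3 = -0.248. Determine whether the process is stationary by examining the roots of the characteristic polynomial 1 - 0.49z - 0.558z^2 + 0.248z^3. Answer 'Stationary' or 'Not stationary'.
\text{Stationary}

The AR(p) characteristic polynomial is P(z) = 1 - 0.49z - 0.558z^2 + 0.248z^3.
Stationarity requires all roots to lie outside the unit circle, i.e. |z| > 1 for every root.
Degree 3: look for a simple real root z0 first, then factor out (1 - z/z0) and solve the remaining quadratic.
Testing z0 = 1.25: P(1.25) = 1 + (-0.49)(1.25) + (-0.558)(1.25)^2 + (0.248)(1.25)^3
  = 1 + (-0.6125) + (-0.871875) + (0.484375) = 0.  So z_0 = 1.25 is a root, |z_0| = 1.25.
Divide out the factor (1 - 0.8 z) = (1 - z/z0) (since 1/z0 = 0.8):
  P(z) = (1 - 0.8 z)(1 + (0.31) z + (-0.31) z^2)
  [check: z-coef 0.31 - (0.8) = -0.49; z^2-coef -0.31 - (0.8)(0.31) = -0.558; z^3-coef -(0.8)(-0.31) = 0.248.]
Remaining roots from the quadratic factor 1 + (0.31) z + (-0.31) z^2:
  Set 1 + (0.31) z + (-0.31) z^2 = 0, i.e. a z^2 + b z + c = 0 with a = -0.31, b = 0.31, c = 1.
  Discriminant D = b^2 - 4ac = (0.31)^2 - 4*(-0.31)*1 = 0.0961 - (-1.24) = 1.3361.
  D >= 0, so the roots are real: z = (-b +/- sqrt(D)) / (2a) = (-0.31 +/- 1.155898) / (-0.62).
    z_1 = (-0.31 + 1.155898) / (-0.62) = -1.3644,   |z_1| = 1.3644.
    z_2 = (-0.31 - 1.155898) / (-0.62) = 2.3644,   |z_2| = 2.3644.
Moduli of all roots: 1.2500, 1.3644, 2.3644.
All moduli strictly greater than 1? Yes.
Verdict: Stationary.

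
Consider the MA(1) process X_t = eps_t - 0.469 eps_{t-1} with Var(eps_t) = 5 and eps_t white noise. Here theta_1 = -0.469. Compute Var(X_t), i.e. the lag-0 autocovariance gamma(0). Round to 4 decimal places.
\gamma(0) = 6.0998

For an MA(q) process X_t = eps_t + sum_i theta_i eps_{t-i} with
Var(eps_t) = sigma^2, the variance is
  gamma(0) = sigma^2 * (1 + sum_i theta_i^2).
  sum_i theta_i^2 = (-0.469)^2 = 0.219961.
  gamma(0) = 5 * (1 + 0.219961) = 5 * 1.219961 = 6.099805, which rounds to 6.0998.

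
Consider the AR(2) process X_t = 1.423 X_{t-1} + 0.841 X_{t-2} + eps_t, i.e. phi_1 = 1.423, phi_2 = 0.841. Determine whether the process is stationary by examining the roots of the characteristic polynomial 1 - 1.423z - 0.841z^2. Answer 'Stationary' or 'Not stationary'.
\text{Not stationary}

The AR(p) characteristic polynomial is P(z) = 1 - 1.423z - 0.841z^2.
Stationarity requires all roots to lie outside the unit circle, i.e. |z| > 1 for every root.
Set 1 + (-1.423) z + (-0.841) z^2 = 0, i.e. a z^2 + b z + c = 0 with a = -0.841, b = -1.423, c = 1.
Discriminant D = b^2 - 4ac = (-1.423)^2 - 4*(-0.841)*1 = 2.024929 - (-3.364) = 5.388929.
D >= 0, so the roots are real: z = (-b +/- sqrt(D)) / (2a) = (1.423 +/- 2.321407) / (-1.682).
  z_1 = (1.423 + 2.321407) / (-1.682) = -2.2262,   |z_1| = 2.2262.
  z_2 = (1.423 - 2.321407) / (-1.682) = 0.5341,   |z_2| = 0.5341.
Moduli of all roots: 2.2262, 0.5341.
All moduli strictly greater than 1? No.
Verdict: Not stationary.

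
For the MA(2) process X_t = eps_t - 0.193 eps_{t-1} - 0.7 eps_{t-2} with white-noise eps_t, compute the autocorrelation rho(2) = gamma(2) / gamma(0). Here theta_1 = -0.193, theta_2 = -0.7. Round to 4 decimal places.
\rho(2) = -0.4583

For an MA(q) process with theta_0 = 1, the autocovariance is
  gamma(k) = sigma^2 * sum_{i=0..q-k} theta_i * theta_{i+k},
and rho(k) = gamma(k) / gamma(0). Sigma^2 cancels.
  numerator   = (1)*(-0.7) = -0.7.
  denominator = (1)^2 + (-0.193)^2 + (-0.7)^2 = 1.527249.
  rho(2) = -0.7 / 1.527249 = -0.4583.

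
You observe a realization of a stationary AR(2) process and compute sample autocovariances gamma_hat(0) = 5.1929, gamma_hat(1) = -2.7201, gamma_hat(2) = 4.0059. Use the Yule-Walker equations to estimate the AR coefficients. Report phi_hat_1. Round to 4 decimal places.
\hat\phi_{1} = -0.1650

The Yule-Walker equations for an AR(p) process read, in matrix form,
  Gamma_p phi = r_p,   with   (Gamma_p)_{ij} = gamma(|i - j|),
                       (r_p)_i = gamma(i),   i,j = 1..p.
Substitute the sample gammas (Toeplitz matrix and right-hand side of size 2):
  Gamma_p = [[5.1929, -2.7201], [-2.7201, 5.1929]]
  r_p     = [-2.7201, 4.0059]
Written out:
  5.1929 phi_1 - 2.7201 phi_2 = -2.7201
  -2.7201 phi_1 + 5.1929 phi_2 = 4.0059
Solve by Cramer's rule:
  det = gamma(0)^2 - gamma(1)^2 = (5.1929)^2 - (-2.7201)^2 = 26.96621041 - 7.39894401 = 19.5672664
  phi_hat_1 = [gamma(1) gamma(0) - gamma(1) gamma(2)] / det = [(-2.7201)(5.1929) - (-2.7201)(4.0059)] / 19.5672664 = -3.2287587 / 19.5672664 = -0.165
  phi_hat_2 = [gamma(0) gamma(2) - gamma(1)^2] / det = [(5.1929)(4.0059) - (-2.7201)^2] / 19.5672664 = 13.4032941 / 19.5672664 = 0.685
So phi_hat = [-0.1650, 0.6850].
Therefore phi_hat_1 = -0.1650.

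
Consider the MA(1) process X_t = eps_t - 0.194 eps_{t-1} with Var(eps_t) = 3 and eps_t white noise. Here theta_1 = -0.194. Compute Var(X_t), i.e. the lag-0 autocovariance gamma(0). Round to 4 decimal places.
\gamma(0) = 3.1129

For an MA(q) process X_t = eps_t + sum_i theta_i eps_{t-i} with
Var(eps_t) = sigma^2, the variance is
  gamma(0) = sigma^2 * (1 + sum_i theta_i^2).
  sum_i theta_i^2 = (-0.194)^2 = 0.037636.
  gamma(0) = 3 * (1 + 0.037636) = 3 * 1.037636 = 3.112908, which rounds to 3.1129.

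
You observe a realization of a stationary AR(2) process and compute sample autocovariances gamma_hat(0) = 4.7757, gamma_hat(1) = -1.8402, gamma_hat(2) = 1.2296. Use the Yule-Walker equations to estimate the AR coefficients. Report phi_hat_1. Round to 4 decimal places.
\hat\phi_{1} = -0.3360

The Yule-Walker equations for an AR(p) process read, in matrix form,
  Gamma_p phi = r_p,   with   (Gamma_p)_{ij} = gamma(|i - j|),
                       (r_p)_i = gamma(i),   i,j = 1..p.
Substitute the sample gammas (Toeplitz matrix and right-hand side of size 2):
  Gamma_p = [[4.7757, -1.8402], [-1.8402, 4.7757]]
  r_p     = [-1.8402, 1.2296]
Written out:
  4.7757 phi_1 - 1.8402 phi_2 = -1.8402
  -1.8402 phi_1 + 4.7757 phi_2 = 1.2296
Solve by Cramer's rule:
  det = gamma(0)^2 - gamma(1)^2 = (4.7757)^2 - (-1.8402)^2 = 22.80731049 - 3.38633604 = 19.42097445
  phi_hat_1 = [gamma(1) gamma(0) - gamma(1) gamma(2)] / det = [(-1.8402)(4.7757) - (-1.8402)(1.2296)] / 19.42097445 = -6.52553322 / 19.42097445 = -0.336
  phi_hat_2 = [gamma(0) gamma(2) - gamma(1)^2] / det = [(4.7757)(1.2296) - (-1.8402)^2] / 19.42097445 = 2.48586468 / 19.42097445 = 0.128
So phi_hat = [-0.3360, 0.1280].
Therefore phi_hat_1 = -0.3360.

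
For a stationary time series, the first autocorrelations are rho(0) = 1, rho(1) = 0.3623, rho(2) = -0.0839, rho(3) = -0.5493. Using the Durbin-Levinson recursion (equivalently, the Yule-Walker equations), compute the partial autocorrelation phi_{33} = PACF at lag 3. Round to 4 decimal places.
\phi_{33} = -0.5171

The PACF at lag k is phi_{kk}, the last component of the solution
to the Yule-Walker system G_k phi = r_k where
  (G_k)_{ij} = rho(|i - j|), (r_k)_i = rho(i), i,j = 1..k.
Equivalently, Durbin-Levinson gives phi_{kk} iteratively:
  phi_{11} = rho(1)
  phi_{kk} = [rho(k) - sum_{j=1..k-1} phi_{k-1,j} rho(k-j)]
            / [1 - sum_{j=1..k-1} phi_{k-1,j} rho(j)],
  phi_{k,j} = phi_{k-1,j} - phi_{kk} phi_{k-1,k-j},  j = 1..k-1.
Step k = 1:
  phi_11 = rho(1) = 0.3623.
Step k = 2:
  phi_22 = [rho(2) - phi_11 rho(1)] / [1 - phi_11 rho(1)] = [-0.0839 - (0.3623)(0.3623)] / [1 - (0.3623)(0.3623)]
         = -0.21516129 / 0.86873871 = -0.247671.
  Update: phi_21 = phi_11 - phi_22 phi_11 = 0.3623 - (-0.247671)(0.3623) = 0.452031.
Step k = 3:
  phi_33 = [rho(3) - phi_21 rho(2) - phi_22 rho(1)] / [1 - phi_21 rho(1) - phi_22 rho(2)]
    numerator   = -0.5493 - (0.452031)(-0.0839) - (-0.247671)(0.3623) = -0.42164342
    denominator = 1 - (0.452031)(0.3623) - (-0.247671)(-0.0839) = 0.81544952
  phi_33 = -0.42164342 / 0.81544952 = -0.5171.
Therefore phi_{33} = -0.5171.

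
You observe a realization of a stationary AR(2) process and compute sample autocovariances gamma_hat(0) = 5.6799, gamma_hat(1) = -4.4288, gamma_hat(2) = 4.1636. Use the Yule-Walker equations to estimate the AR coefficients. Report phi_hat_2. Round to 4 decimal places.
\hat\phi_{2} = 0.3190

The Yule-Walker equations for an AR(p) process read, in matrix form,
  Gamma_p phi = r_p,   with   (Gamma_p)_{ij} = gamma(|i - j|),
                       (r_p)_i = gamma(i),   i,j = 1..p.
Substitute the sample gammas (Toeplitz matrix and right-hand side of size 2):
  Gamma_p = [[5.6799, -4.4288], [-4.4288, 5.6799]]
  r_p     = [-4.4288, 4.1636]
Written out:
  5.6799 phi_1 - 4.4288 phi_2 = -4.4288
  -4.4288 phi_1 + 5.6799 phi_2 = 4.1636
Solve by Cramer's rule:
  det = gamma(0)^2 - gamma(1)^2 = (5.6799)^2 - (-4.4288)^2 = 32.26126401 - 19.61426944 = 12.64699457
  phi_hat_1 = [gamma(1) gamma(0) - gamma(1) gamma(2)] / det = [(-4.4288)(5.6799) - (-4.4288)(4.1636)] / 12.64699457 = -6.71538944 / 12.64699457 = -0.531
  phi_hat_2 = [gamma(0) gamma(2) - gamma(1)^2] / det = [(5.6799)(4.1636) - (-4.4288)^2] / 12.64699457 = 4.0345622 / 12.64699457 = 0.319
So phi_hat = [-0.5310, 0.3190].
Therefore phi_hat_2 = 0.3190.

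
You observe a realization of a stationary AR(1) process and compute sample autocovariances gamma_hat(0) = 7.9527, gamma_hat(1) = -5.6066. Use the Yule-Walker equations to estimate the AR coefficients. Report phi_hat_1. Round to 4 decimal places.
\hat\phi_{1} = -0.7050

The Yule-Walker equations for an AR(p) process read, in matrix form,
  Gamma_p phi = r_p,   with   (Gamma_p)_{ij} = gamma(|i - j|),
                       (r_p)_i = gamma(i),   i,j = 1..p.
Substitute the sample gammas (Toeplitz matrix and right-hand side of size 1):
  Gamma_p = [[7.9527]]
  r_p     = [-5.6066]
With p = 1 this is the single equation gamma(0) phi_1 = gamma(1):
  phi_hat_1 = gamma(1) / gamma(0) = -5.6066 / 7.9527 = -0.7050.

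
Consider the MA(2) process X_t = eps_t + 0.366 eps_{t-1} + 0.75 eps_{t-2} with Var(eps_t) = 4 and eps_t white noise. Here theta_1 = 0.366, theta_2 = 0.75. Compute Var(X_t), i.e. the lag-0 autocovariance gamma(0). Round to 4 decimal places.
\gamma(0) = 6.7858

For an MA(q) process X_t = eps_t + sum_i theta_i eps_{t-i} with
Var(eps_t) = sigma^2, the variance is
  gamma(0) = sigma^2 * (1 + sum_i theta_i^2).
  sum_i theta_i^2 = (0.366)^2 + (0.75)^2 = 0.133956 + 0.5625 = 0.696456.
  gamma(0) = 4 * (1 + 0.696456) = 4 * 1.696456 = 6.785824, which rounds to 6.7858.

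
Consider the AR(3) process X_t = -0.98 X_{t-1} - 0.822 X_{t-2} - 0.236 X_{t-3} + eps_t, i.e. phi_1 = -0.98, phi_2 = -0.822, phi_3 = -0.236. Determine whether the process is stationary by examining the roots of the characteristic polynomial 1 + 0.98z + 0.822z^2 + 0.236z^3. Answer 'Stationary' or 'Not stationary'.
\text{Stationary}

The AR(p) characteristic polynomial is P(z) = 1 + 0.98z + 0.822z^2 + 0.236z^3.
Stationarity requires all roots to lie outside the unit circle, i.e. |z| > 1 for every root.
Degree 3: look for a simple real root z0 first, then factor out (1 - z/z0) and solve the remaining quadratic.
Testing z0 = -2.5: P(-2.5) = 1 + (0.98)(-2.5) + (0.822)(-2.5)^2 + (0.236)(-2.5)^3
  = 1 + (-2.45) + (5.1375) + (-3.6875) = 0.  So z_0 = -2.5 is a root, |z_0| = 2.5.
Divide out the factor (1 + 0.4 z) = (1 - z/z0) (since 1/z0 = -0.4):
  P(z) = (1 + 0.4 z)(1 + (0.58) z + (0.59) z^2)
  [check: z-coef 0.58 - (-0.4) = 0.98; z^2-coef 0.59 - (-0.4)(0.58) = 0.822; z^3-coef -(-0.4)(0.59) = 0.236.]
Remaining roots from the quadratic factor 1 + (0.58) z + (0.59) z^2:
  Set 1 + (0.58) z + (0.59) z^2 = 0, i.e. a z^2 + b z + c = 0 with a = 0.59, b = 0.58, c = 1.
  Discriminant D = b^2 - 4ac = (0.58)^2 - 4*(0.59)*1 = 0.3364 - (2.36) = -2.0236.
  D < 0, so the roots are the complex-conjugate pair z = (-b +/- i sqrt(-D)) / (2a) = -0.4915 +/- 1.2055i.
  For a conjugate pair |z|^2 = z * conj(z) = (product of roots) = c/a = 1/(0.59) = 1.694915, so |z| = sqrt(1.694915) = 1.3019 for both roots.
Moduli of all roots: 2.5000, 1.3019, 1.3019.
All moduli strictly greater than 1? Yes.
Verdict: Stationary.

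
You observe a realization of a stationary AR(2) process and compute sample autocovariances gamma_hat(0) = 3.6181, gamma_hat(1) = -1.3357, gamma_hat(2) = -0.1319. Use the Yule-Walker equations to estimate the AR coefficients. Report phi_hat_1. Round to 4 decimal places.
\hat\phi_{1} = -0.4430

The Yule-Walker equations for an AR(p) process read, in matrix form,
  Gamma_p phi = r_p,   with   (Gamma_p)_{ij} = gamma(|i - j|),
                       (r_p)_i = gamma(i),   i,j = 1..p.
Substitute the sample gammas (Toeplitz matrix and right-hand side of size 2):
  Gamma_p = [[3.6181, -1.3357], [-1.3357, 3.6181]]
  r_p     = [-1.3357, -0.1319]
Written out:
  3.6181 phi_1 - 1.3357 phi_2 = -1.3357
  -1.3357 phi_1 + 3.6181 phi_2 = -0.1319
Solve by Cramer's rule:
  det = gamma(0)^2 - gamma(1)^2 = (3.6181)^2 - (-1.3357)^2 = 13.09064761 - 1.78409449 = 11.30655312
  phi_hat_1 = [gamma(1) gamma(0) - gamma(1) gamma(2)] / det = [(-1.3357)(3.6181) - (-1.3357)(-0.1319)] / 11.30655312 = -5.008875 / 11.30655312 = -0.443
  phi_hat_2 = [gamma(0) gamma(2) - gamma(1)^2] / det = [(3.6181)(-0.1319) - (-1.3357)^2] / 11.30655312 = -2.26132188 / 11.30655312 = -0.2
So phi_hat = [-0.4430, -0.2000].
Therefore phi_hat_1 = -0.4430.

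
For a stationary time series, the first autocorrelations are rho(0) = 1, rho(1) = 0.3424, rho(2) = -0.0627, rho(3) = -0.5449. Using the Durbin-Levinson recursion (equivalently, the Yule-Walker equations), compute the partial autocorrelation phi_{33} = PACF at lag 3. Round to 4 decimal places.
\phi_{33} = -0.5310

The PACF at lag k is phi_{kk}, the last component of the solution
to the Yule-Walker system G_k phi = r_k where
  (G_k)_{ij} = rho(|i - j|), (r_k)_i = rho(i), i,j = 1..k.
Equivalently, Durbin-Levinson gives phi_{kk} iteratively:
  phi_{11} = rho(1)
  phi_{kk} = [rho(k) - sum_{j=1..k-1} phi_{k-1,j} rho(k-j)]
            / [1 - sum_{j=1..k-1} phi_{k-1,j} rho(j)],
  phi_{k,j} = phi_{k-1,j} - phi_{kk} phi_{k-1,k-j},  j = 1..k-1.
Step k = 1:
  phi_11 = rho(1) = 0.3424.
Step k = 2:
  phi_22 = [rho(2) - phi_11 rho(1)] / [1 - phi_11 rho(1)] = [-0.0627 - (0.3424)(0.3424)] / [1 - (0.3424)(0.3424)]
         = -0.17993776 / 0.88276224 = -0.203835.
  Update: phi_21 = phi_11 - phi_22 phi_11 = 0.3424 - (-0.203835)(0.3424) = 0.412193.
Step k = 3:
  phi_33 = [rho(3) - phi_21 rho(2) - phi_22 rho(1)] / [1 - phi_21 rho(1) - phi_22 rho(2)]
    numerator   = -0.5449 - (0.412193)(-0.0627) - (-0.203835)(0.3424) = -0.44926242
    denominator = 1 - (0.412193)(0.3424) - (-0.203835)(-0.0627) = 0.84608464
  phi_33 = -0.44926242 / 0.84608464 = -0.531.
Therefore phi_{33} = -0.5310.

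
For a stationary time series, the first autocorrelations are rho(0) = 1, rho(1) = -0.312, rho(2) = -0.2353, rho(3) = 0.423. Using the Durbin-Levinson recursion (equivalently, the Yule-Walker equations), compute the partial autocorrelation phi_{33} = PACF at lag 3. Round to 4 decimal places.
\phi_{33} = 0.2661

The PACF at lag k is phi_{kk}, the last component of the solution
to the Yule-Walker system G_k phi = r_k where
  (G_k)_{ij} = rho(|i - j|), (r_k)_i = rho(i), i,j = 1..k.
Equivalently, Durbin-Levinson gives phi_{kk} iteratively:
  phi_{11} = rho(1)
  phi_{kk} = [rho(k) - sum_{j=1..k-1} phi_{k-1,j} rho(k-j)]
            / [1 - sum_{j=1..k-1} phi_{k-1,j} rho(j)],
  phi_{k,j} = phi_{k-1,j} - phi_{kk} phi_{k-1,k-j},  j = 1..k-1.
Step k = 1:
  phi_11 = rho(1) = -0.312.
Step k = 2:
  phi_22 = [rho(2) - phi_11 rho(1)] / [1 - phi_11 rho(1)] = [-0.2353 - (-0.312)(-0.312)] / [1 - (-0.312)(-0.312)]
         = -0.332644 / 0.902656 = -0.368517.
  Update: phi_21 = phi_11 - phi_22 phi_11 = -0.312 - (-0.368517)(-0.312) = -0.426977.
Step k = 3:
  phi_33 = [rho(3) - phi_21 rho(2) - phi_22 rho(1)] / [1 - phi_21 rho(1) - phi_22 rho(2)]
    numerator   = 0.423 - (-0.426977)(-0.2353) - (-0.368517)(-0.312) = 0.20755497
    denominator = 1 - (-0.426977)(-0.312) - (-0.368517)(-0.2353) = 0.78007106
  phi_33 = 0.20755497 / 0.78007106 = 0.2661.
Therefore phi_{33} = 0.2661.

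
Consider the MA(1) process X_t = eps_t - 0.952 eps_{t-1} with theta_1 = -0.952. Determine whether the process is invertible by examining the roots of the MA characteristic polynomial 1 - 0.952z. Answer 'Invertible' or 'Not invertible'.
\text{Invertible}

The MA(q) characteristic polynomial is P(z) = 1 - 0.952z.
Invertibility requires all roots to lie outside the unit circle, i.e. |z| > 1 for every root.
This is linear in z: 1 + (-0.952) z = 0  =>  z = -1/(-0.952) = 1.05042,  |z| = 1.05042.
Moduli of all roots: 1.0504.
All moduli strictly greater than 1? Yes.
Verdict: Invertible.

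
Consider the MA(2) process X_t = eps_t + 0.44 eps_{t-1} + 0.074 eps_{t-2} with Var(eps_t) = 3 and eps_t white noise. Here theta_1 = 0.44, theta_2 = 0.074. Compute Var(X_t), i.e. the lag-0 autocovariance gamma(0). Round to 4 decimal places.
\gamma(0) = 3.5972

For an MA(q) process X_t = eps_t + sum_i theta_i eps_{t-i} with
Var(eps_t) = sigma^2, the variance is
  gamma(0) = sigma^2 * (1 + sum_i theta_i^2).
  sum_i theta_i^2 = (0.44)^2 + (0.074)^2 = 0.1936 + 0.005476 = 0.199076.
  gamma(0) = 3 * (1 + 0.199076) = 3 * 1.199076 = 3.597228, which rounds to 3.5972.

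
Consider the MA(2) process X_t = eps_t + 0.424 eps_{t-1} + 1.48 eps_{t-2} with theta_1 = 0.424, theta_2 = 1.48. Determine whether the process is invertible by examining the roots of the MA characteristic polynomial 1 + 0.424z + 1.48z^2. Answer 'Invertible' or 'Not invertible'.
\text{Not invertible}

The MA(q) characteristic polynomial is P(z) = 1 + 0.424z + 1.48z^2.
Invertibility requires all roots to lie outside the unit circle, i.e. |z| > 1 for every root.
Set 1 + (0.424) z + (1.48) z^2 = 0, i.e. a z^2 + b z + c = 0 with a = 1.48, b = 0.424, c = 1.
Discriminant D = b^2 - 4ac = (0.424)^2 - 4*(1.48)*1 = 0.179776 - (5.92) = -5.740224.
D < 0, so the roots are the complex-conjugate pair z = (-b +/- i sqrt(-D)) / (2a) = -0.1432 +/- 0.8094i.
For a conjugate pair |z|^2 = z * conj(z) = (product of roots) = c/a = 1/(1.48) = 0.675676, so |z| = sqrt(0.675676) = 0.822 for both roots.
Moduli of all roots: 0.8220, 0.8220.
All moduli strictly greater than 1? No.
Verdict: Not invertible.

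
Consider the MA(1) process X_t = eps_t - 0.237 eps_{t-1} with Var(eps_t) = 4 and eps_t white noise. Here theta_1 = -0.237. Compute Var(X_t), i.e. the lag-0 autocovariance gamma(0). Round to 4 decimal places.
\gamma(0) = 4.2247

For an MA(q) process X_t = eps_t + sum_i theta_i eps_{t-i} with
Var(eps_t) = sigma^2, the variance is
  gamma(0) = sigma^2 * (1 + sum_i theta_i^2).
  sum_i theta_i^2 = (-0.237)^2 = 0.056169.
  gamma(0) = 4 * (1 + 0.056169) = 4 * 1.056169 = 4.224676, which rounds to 4.2247.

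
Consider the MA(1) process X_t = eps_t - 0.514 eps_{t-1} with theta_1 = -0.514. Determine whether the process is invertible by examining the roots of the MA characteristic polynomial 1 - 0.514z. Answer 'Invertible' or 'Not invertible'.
\text{Invertible}

The MA(q) characteristic polynomial is P(z) = 1 - 0.514z.
Invertibility requires all roots to lie outside the unit circle, i.e. |z| > 1 for every root.
This is linear in z: 1 + (-0.514) z = 0  =>  z = -1/(-0.514) = 1.945525,  |z| = 1.945525.
Moduli of all roots: 1.9455.
All moduli strictly greater than 1? Yes.
Verdict: Invertible.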